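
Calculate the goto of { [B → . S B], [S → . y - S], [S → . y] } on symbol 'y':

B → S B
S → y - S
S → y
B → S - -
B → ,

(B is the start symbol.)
{ [S → y . - S], [S → y .] }

GOTO(I, 'y') = CLOSURE({ [A → αX.β] : [A → α.Xβ] ∈ I, X = 'y' })

Items with dot before 'y', with the dot advanced:
  [S → . y] → [S → y .]
  [S → . y - S] → [S → y . - S]
Closure adds nothing (no advanced item has the dot before a non-terminal).

GOTO = { [S → y . - S], [S → y .] }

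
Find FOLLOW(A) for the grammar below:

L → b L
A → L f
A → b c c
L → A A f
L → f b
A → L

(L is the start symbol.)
To compute FOLLOW(A), find every occurrence of A on a right-hand side N → α A β: add FIRST(β) \ {ε}, and if β is empty or nullable also add FOLLOW(N). Iterate to a fixed point.

In L → A A f: A is followed by A f, add FIRST(A f) \ {ε} = { 'b', 'f' }
In L → A A f: A is followed by f, add FIRST(f) \ {ε} = { 'f' }

Taking the union: FOLLOW(A) = { 'b', 'f' }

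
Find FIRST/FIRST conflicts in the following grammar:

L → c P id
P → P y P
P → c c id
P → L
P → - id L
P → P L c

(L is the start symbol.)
A FIRST/FIRST conflict occurs when two productions N → α and N → β for the same non-terminal have FIRST(α) ∩ FIRST(β) ≠ ∅ (with ε ∈ FIRST of a nullable right-hand side, so two nullable alternatives also conflict).

FIRST sets of the non-terminals at (or reachable through a nullable prefix from) the front of some alternative:
  FIRST(P) = { '-', 'c' }
  FIRST(L) = { 'c' }

Productions for P:
  P → P y P: FIRST = { '-', 'c' }
  P → c c id: FIRST = { 'c' }
  P → L: FIRST = { 'c' }
  P → - id L: FIRST = { '-' }
  P → P L c: FIRST = { '-', 'c' }
L has only one production, so no FIRST/FIRST conflict is possible there.

Conflict for P: P → P y P and P → c c id
  Overlap: { 'c' }
Conflict for P: P → P y P and P → L
  Overlap: { 'c' }
Conflict for P: P → P y P and P → - id L
  Overlap: { '-' }
Conflict for P: P → P y P and P → P L c
  Overlap: { '-', 'c' }
Conflict for P: P → c c id and P → L
  Overlap: { 'c' }
Conflict for P: P → c c id and P → P L c
  Overlap: { 'c' }
Conflict for P: P → L and P → P L c
  Overlap: { 'c' }
Conflict for P: P → - id L and P → P L c
  Overlap: { '-' }

Answer: Yes. P → P y P / P → c c id on { 'c' }; P → P y P / P → L on { 'c' }; P → P y P / P → '-' id L on { '-' }; P → P y P / P → P L c on { '-', 'c' }; P → c c id / P → L on { 'c' }; P → c c id / P → P L c on { 'c' }; P → L / P → P L c on { 'c' }; P → '-' id L / P → P L c on { '-' }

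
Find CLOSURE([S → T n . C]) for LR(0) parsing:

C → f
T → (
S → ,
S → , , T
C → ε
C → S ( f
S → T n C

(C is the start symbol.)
{ [C → . S ( f], [C → . f], [C → .], [S → . , , T], [S → . ,], [S → . T n C], [S → T n . C], [T → . (] }

To compute CLOSURE, for each item [A → α.Bβ] where B is a non-terminal, add [B → .γ] for all productions B → γ; repeat for the newly added items until nothing changes.

Start with: [S → T n . C]
  [S → T n . C] has the dot before C: add [C → . f], [C → .], [C → . S ( f]
  [C → . S ( f] has the dot before S: add [S → . ,], [S → . , , T], [S → . T n C]
  [S → . T n C] has the dot before T: add [T → . (]
No further items can be added.

CLOSURE = { [C → . S ( f], [C → . f], [C → .], [S → . , , T], [S → . ,], [S → . T n C], [S → T n . C], [T → . (] }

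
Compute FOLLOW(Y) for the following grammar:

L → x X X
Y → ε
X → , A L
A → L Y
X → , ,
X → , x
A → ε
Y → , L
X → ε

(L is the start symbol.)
{ 'x' }

In A → L Y: Y is at the end, add FOLLOW(A)

The FOLLOW sets referred to above (computed the same way, to a fixed point):
  FOLLOW(A) = { 'x' }

Taking the union: FOLLOW(Y) = { 'x' }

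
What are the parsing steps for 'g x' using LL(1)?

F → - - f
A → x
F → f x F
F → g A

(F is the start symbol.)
LL(1) parsing maintains a stack (initially the start symbol over $) and the input. At each step: if the stack top is a terminal, match it against the current input token; if it is a non-terminal N, replace it with the RHS of M[N, lookahead] (the unique production whose predict set contains the lookahead).

Stack is shown with the top on the left.

Stack  Input  Action
--------------------
F $    g x $  output F → g A
g A $  g x $  match 'g'
A $    x $    output A → x
x $    x $    match 'x'
$      $      accept

The string is accepted.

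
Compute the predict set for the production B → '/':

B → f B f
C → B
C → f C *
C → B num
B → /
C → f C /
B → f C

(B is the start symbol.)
{ '/' }

PREDICT(B → '/') = (FIRST(RHS) \ {ε}) ∪ (FOLLOW(B) if ε ∈ FIRST(RHS), i.e. RHS ⇒* ε)
FIRST('/') = { '/' }
ε ∉ FIRST('/'), so FOLLOW(B) is not added.
PREDICT(B → '/') = { '/' }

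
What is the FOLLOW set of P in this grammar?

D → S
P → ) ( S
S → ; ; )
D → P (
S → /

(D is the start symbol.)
In D → P (: P is followed by '(', add FIRST('(') \ {ε} = { '(' }

Taking the union: FOLLOW(P) = { '(' }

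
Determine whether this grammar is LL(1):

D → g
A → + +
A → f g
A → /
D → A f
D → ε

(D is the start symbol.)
Yes, the grammar is LL(1).

A grammar is LL(1) if for each non-terminal N with multiple productions, the predict sets of those productions are pairwise disjoint, where PREDICT(N → α) = (FIRST(α) \ {ε}) ∪ (FOLLOW(N) if α ⇒* ε).

Relevant sets:
  FIRST(A) = { '+', '/', 'f' }
  FOLLOW(D) = { $ }

For D:
  PREDICT(D → g) = { 'g' }
  PREDICT(D → A f) = { '+', '/', 'f' }
  PREDICT(D → ε) = { $ }
For A:
  PREDICT(A → '+' '+') = { '+' }
  PREDICT(A → f g) = { 'f' }
  PREDICT(A → '/') = { '/' }

All predict sets are disjoint. The grammar IS LL(1).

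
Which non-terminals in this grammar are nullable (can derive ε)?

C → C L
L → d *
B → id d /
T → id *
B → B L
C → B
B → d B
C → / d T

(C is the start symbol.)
A non-terminal is nullable if it can derive ε (the empty string): either it has an ε-production, or it has a production whose right-hand side consists entirely of nullable non-terminals.

There are no ε-productions, so no non-terminal can derive ε.
No non-terminals are nullable.

Answer: None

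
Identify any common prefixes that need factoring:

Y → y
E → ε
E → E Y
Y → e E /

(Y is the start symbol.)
No, left-factoring is not needed

Left-factoring is needed when two productions for the same non-terminal
share a common prefix on the right-hand side.

Productions for Y:
  Y → y
  Y → e E /
Productions for E:
  E → ε
  E → E Y

No common prefixes found.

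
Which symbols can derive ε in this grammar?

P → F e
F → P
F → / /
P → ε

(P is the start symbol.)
{ 'F', 'P' }

ε-productions: P → ε
So P is immediately nullable.
F → P: every symbol on the right is nullable, so F is nullable too.
Every non-terminal is now nullable.
Nullable = { 'F', 'P' }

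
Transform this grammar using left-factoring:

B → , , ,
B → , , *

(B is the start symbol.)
Left-factoring transforms A → αβ₁ | αβ₂ into A → αA' and A' → β₁ | β₂
(α is the longest common prefix among the alternatives). Repeat until
no nonterminal has two alternatives with a common prefix.

Round 1: B has alternatives sharing prefix ', ,'. Introduce B': B → , , B'
  Add: B' → ,
  Add: B' → *

No remaining common prefixes — done.

Resulting grammar:
B → , , B'
B' → ,
B' → *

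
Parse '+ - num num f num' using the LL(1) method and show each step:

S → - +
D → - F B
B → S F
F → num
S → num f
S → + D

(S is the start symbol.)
Stack is shown with the top on the left.

Stack      Input                Action
--------------------------------------
S $        + - num num f num $  output S → + D
+ D $      + - num num f num $  match '+'
D $        - num num f num $    output D → - F B
- F B $    - num num f num $    match '-'
F B $      num num f num $      output F → num
num B $    num num f num $      match 'num'
B $        num f num $          output B → S F
S F $      num f num $          output S → num f
num f F $  num f num $          match 'num'
f F $      f num $              match 'f'
F $        num $                output F → num
num $      num $                match 'num'
$          $                    accept

The string is accepted.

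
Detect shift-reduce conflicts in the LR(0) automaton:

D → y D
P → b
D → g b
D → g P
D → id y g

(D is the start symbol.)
No shift-reduce conflicts

Augment with D' → D and build the canonical LR(0) collection (I0 = CLOSURE({[D' → . D]}), then GOTO on every symbol after a dot until no new states appear). It has 10 states:
  I0: { [D → . g P], [D → . g b], [D → . id y g], [D → . y D], [D' → . D] }  — shift
  I1: { [D' → D .] }  — accept
  I2: { [D → g . P], [D → g . b], [P → . b] }  — shift
  I3: { [D → id . y g] }  — shift
  I4: { [D → . g P], [D → . g b], [D → . id y g], [D → . y D], [D → y . D] }  — shift
  I5: { [D → y D .] }  — reduce
  I6: { [D → id y . g] }  — shift
  I7: { [D → id y g .] }  — reduce
  I8: { [D → g P .] }  — reduce
  I9: { [D → g b .], [P → b .] }  — 2 reduces

No state contains both a complete item and a shift item.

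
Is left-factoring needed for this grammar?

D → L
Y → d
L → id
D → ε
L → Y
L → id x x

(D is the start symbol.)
Yes, L has productions with common prefix 'id'

Left-factoring is needed when two productions for the same non-terminal
share a common prefix on the right-hand side.

Productions for D:
  D → L
  D → ε
Productions for L:
  L → id
  L → Y
  L → id x x

Found common prefix 'id' in productions for L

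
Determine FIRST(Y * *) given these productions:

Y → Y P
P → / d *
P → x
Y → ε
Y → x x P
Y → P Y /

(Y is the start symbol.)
FIRST sets of the non-terminals involved (from the grammar, by fixed-point iteration):
  FIRST(Y) = { '/', 'x', ε }

To compute FIRST(Y * *), process the symbols left to right:
Symbol Y is a non-terminal. Add FIRST(Y) \ {ε} = { '/', 'x' }
Y is nullable (ε ∈ FIRST(Y)), continue to the next symbol.
Symbol * is a terminal. Add '*' and stop.
FIRST(Y * *) = { '*', '/', 'x' }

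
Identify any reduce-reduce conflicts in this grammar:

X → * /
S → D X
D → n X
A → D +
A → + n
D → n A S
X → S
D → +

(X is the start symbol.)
Augment with X' → X and build the canonical LR(0) collection (I0 = CLOSURE({[X' → . X]}), then GOTO on every symbol after a dot until no new states appear). It has 16 states:
  I0: { [D → . +], [D → . n A S], [D → . n X], [S → . D X], [X → . * /], [X → . S], [X' → . X] }  — shift
  I1: { [X → * . /] }  — shift
  I2: { [D → + .] }  — reduce
  I3: { [D → . +], [D → . n A S], [D → . n X], [S → . D X], [S → D . X], [X → . * /], [X → . S] }  — shift
  I4: { [X → S .] }  — reduce
  I5: { [X' → X .] }  — accept
  I6: { [A → . + n], [A → . D +], [D → . +], [D → . n A S], [D → . n X], [D → n . A S], [D → n . X], [S → . D X], [X → . * /], [X → . S] }  — shift
  I7: { [A → + . n], [D → + .] }  — shift, reduce
  I8: { [D → . +], [D → . n A S], [D → . n X], [D → n A . S], [S → . D X] }  — shift
  I9: { [A → D . +], [D → . +], [D → . n A S], [D → . n X], [S → . D X], [S → D . X], [X → . * /], [X → . S] }  — shift
  I10: { [D → n X .] }  — reduce
  I11: { [A → D + .], [D → + .] }  — 2 reduces
  I12: { [S → D X .] }  — reduce
  I13: { [D → n A S .] }  — reduce
  I14: { [A → + n .] }  — reduce
  I15: { [X → * / .] }  — reduce

I11 contains complete items [A → D + .], [D → + .] — reduce-reduce conflict.

Answer: Yes — I11: [A → D + .] vs [D → + .]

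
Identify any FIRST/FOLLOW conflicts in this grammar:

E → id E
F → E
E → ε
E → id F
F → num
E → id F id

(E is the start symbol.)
Yes. E → id E with FOLLOW(E) on { 'id' }; E → id F with FOLLOW(E) on { 'id' }; E → id F id with FOLLOW(E) on { 'id' }

A FIRST/FOLLOW conflict occurs when a non-terminal N has a nullable alternative N → β (β ⇒* ε) and another alternative N → α with FIRST(α) ∩ FOLLOW(N) ≠ ∅: on such a lookahead the parser cannot decide between expanding α and letting N vanish via β.

Nullable non-terminals: E, F.
FIRST sets used below: FIRST(E) = { 'id', ε }

E: nullable alternative(s) E → ε; FOLLOW(E) = { $, 'id' }
  E → id E: FIRST \ {ε} = { 'id' } — overlaps FOLLOW(E) on { 'id' }: CONFLICT
  E → ε: FIRST \ {ε} = { } — this is the only nullable alternative, skip
  E → id F: FIRST \ {ε} = { 'id' } — overlaps FOLLOW(E) on { 'id' }: CONFLICT
  E → id F id: FIRST \ {ε} = { 'id' } — overlaps FOLLOW(E) on { 'id' }: CONFLICT

F: nullable alternative(s) F → E; FOLLOW(F) = { $, 'id' }
  F → E: FIRST \ {ε} = { 'id' } — this is the only nullable alternative, skip
  F → num: FIRST \ {ε} = { 'num' } — disjoint from FOLLOW(F)

So the grammar has 3 FIRST/FOLLOW conflicts (marked CONFLICT above).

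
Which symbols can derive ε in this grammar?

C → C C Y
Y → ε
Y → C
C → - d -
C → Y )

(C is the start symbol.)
{ 'Y' }

ε-productions: Y → ε
So Y is immediately nullable.
No further non-terminal can be added: every production for the remaining non-terminals contains a terminal or a non-nullable non-terminal.
Nullable = { 'Y' }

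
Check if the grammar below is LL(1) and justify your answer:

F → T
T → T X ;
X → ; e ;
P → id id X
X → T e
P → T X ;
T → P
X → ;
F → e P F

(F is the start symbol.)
A grammar is LL(1) if for each non-terminal N with multiple productions, the predict sets of those productions are pairwise disjoint, where PREDICT(N → α) = (FIRST(α) \ {ε}) ∪ (FOLLOW(N) if α ⇒* ε).

Relevant sets:
  FIRST(T) = { 'id' }
  FIRST(P) = { 'id' }

For F:
  PREDICT(F → T) = { 'id' }
  PREDICT(F → e P F) = { 'e' }
For T:
  PREDICT(T → T X ';') = { 'id' }
  PREDICT(T → P) = { 'id' }
For X:
  PREDICT(X → ';' e ';') = { ';' }
  PREDICT(X → T e) = { 'id' }
  PREDICT(X → ';') = { ';' }
For P:
  PREDICT(P → id id X) = { 'id' }
  PREDICT(P → T X ';') = { 'id' }

Conflict found: Predict set conflict for T: { 'id' }
The grammar is NOT LL(1).

Answer: No. Predict set conflict for T: { 'id' }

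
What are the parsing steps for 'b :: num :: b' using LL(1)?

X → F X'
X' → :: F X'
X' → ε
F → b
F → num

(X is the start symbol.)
Stack is shown with the top on the left.

Stack      Input            Action
----------------------------------
X $        b :: num :: b $  output X → F X'
F X' $     b :: num :: b $  output F → b
b X' $     b :: num :: b $  match 'b'
X' $       :: num :: b $    output X' → :: F X'
:: F X' $  :: num :: b $    match '::'
F X' $     num :: b $       output F → num
num X' $   num :: b $       match 'num'
X' $       :: b $           output X' → :: F X'
:: F X' $  :: b $           match '::'
F X' $     b $              output F → b
b X' $     b $              match 'b'
X' $       $                output X' → ε
$          $                accept

The string is accepted.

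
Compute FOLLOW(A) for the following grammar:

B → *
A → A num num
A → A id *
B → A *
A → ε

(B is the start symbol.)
{ '*', 'id', 'num' }

To compute FOLLOW(A), find every occurrence of A on a right-hand side N → α A β: add FIRST(β) \ {ε}, and if β is empty or nullable also add FOLLOW(N). Iterate to a fixed point.

In A → A num num: A is followed by num num, add FIRST(num num) \ {ε} = { 'num' }
In A → A id *: A is followed by id '*', add FIRST(id '*') \ {ε} = { 'id' }
In B → A *: A is followed by '*', add FIRST('*') \ {ε} = { '*' }

Taking the union: FOLLOW(A) = { '*', 'id', 'num' }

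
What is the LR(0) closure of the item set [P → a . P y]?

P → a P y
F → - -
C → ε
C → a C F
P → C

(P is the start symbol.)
Start with: [P → a . P y]
  [P → a . P y] has the dot before P: add [P → . a P y], [P → . C]
  [P → . C] has the dot before C: add [C → .], [C → . a C F]
No further items can be added.

CLOSURE = { [C → . a C F], [C → .], [P → . C], [P → . a P y], [P → a . P y] }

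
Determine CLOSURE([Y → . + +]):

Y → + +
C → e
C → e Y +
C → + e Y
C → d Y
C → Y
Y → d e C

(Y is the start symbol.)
To compute CLOSURE, for each item [A → α.Bβ] where B is a non-terminal, add [B → .γ] for all productions B → γ; repeat for the newly added items until nothing changes.

Start with: [Y → . + +]
The dot precedes the terminal '+', so nothing is added.

CLOSURE = { [Y → . + +] }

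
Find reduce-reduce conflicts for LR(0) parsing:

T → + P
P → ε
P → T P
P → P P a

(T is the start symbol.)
A reduce-reduce conflict occurs when an LR(0) state has two complete items [A → α .] and [B → β .] — both call for a reduction, and with no lookahead the parser cannot choose between them.

Augment with T' → T and build the canonical LR(0) collection (I0 = CLOSURE({[T' → . T]}), then GOTO on every symbol after a dot until no new states appear). It has 8 states:
  I0: { [T → . + P], [T' → . T] }  — shift
  I1: { [P → . P P a], [P → . T P], [P → .], [T → + . P], [T → . + P] }  — shift, reduce
  I2: { [T' → T .] }  — accept
  I3: { [P → . P P a], [P → . T P], [P → .], [P → P . P a], [T → + P .], [T → . + P] }  — shift, 2 reduces
  I4: { [P → . P P a], [P → . T P], [P → .], [P → T . P], [T → . + P] }  — shift, reduce
  I5: { [P → . P P a], [P → . T P], [P → .], [P → P . P a], [P → T P .], [T → . + P] }  — shift, 2 reduces
  I6: { [P → . P P a], [P → . T P], [P → .], [P → P . P a], [P → P P . a], [T → . + P] }  — shift, reduce
  I7: { [P → P P a .] }  — reduce

I3 contains complete items [P → .], [T → + P .] — reduce-reduce conflict.
I5 contains complete items [P → .], [P → T P .] — reduce-reduce conflict.

Answer: Yes — I3: [P → .] vs [T → + P .]; I5: [P → .] vs [P → T P .]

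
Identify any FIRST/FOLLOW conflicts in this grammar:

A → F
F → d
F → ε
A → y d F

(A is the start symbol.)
Nullable non-terminals: A, F.
FIRST sets used below: FIRST(F) = { 'd', ε }

A: nullable alternative(s) A → F; FOLLOW(A) = { $ }
  A → F: FIRST \ {ε} = { 'd' } — this is the only nullable alternative, skip
  A → y d F: FIRST \ {ε} = { 'y' } — disjoint from FOLLOW(A)

F: nullable alternative(s) F → ε; FOLLOW(F) = { $ }
  F → d: FIRST \ {ε} = { 'd' } — disjoint from FOLLOW(F)
  F → ε: FIRST \ {ε} = { } — this is the only nullable alternative, skip

No FIRST/FOLLOW conflicts found.

Answer: No FIRST/FOLLOW conflicts.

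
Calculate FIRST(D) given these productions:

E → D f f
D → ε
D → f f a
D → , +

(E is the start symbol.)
{ ',', 'f', ε }

From D → ε:
  - ε-production, so ε ∈ FIRST(D)
From D → f f a:
  - f is a terminal: add 'f' and stop
From D → , +:
  - ',' is a terminal: add ',' and stop

Collecting: FIRST(D) = { ',', 'f', ε }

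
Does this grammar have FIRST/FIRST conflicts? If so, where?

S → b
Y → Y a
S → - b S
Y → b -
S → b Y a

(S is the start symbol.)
A FIRST/FIRST conflict occurs when two productions N → α and N → β for the same non-terminal have FIRST(α) ∩ FIRST(β) ≠ ∅ (with ε ∈ FIRST of a nullable right-hand side, so two nullable alternatives also conflict).

FIRST sets of the non-terminals at (or reachable through a nullable prefix from) the front of some alternative:
  FIRST(Y) = { 'b' }

Productions for S:
  S → b: FIRST = { 'b' }
  S → - b S: FIRST = { '-' }
  S → b Y a: FIRST = { 'b' }
Productions for Y:
  Y → Y a: FIRST = { 'b' }
  Y → b -: FIRST = { 'b' }

Conflict for S: S → b and S → b Y a
  Overlap: { 'b' }
Conflict for Y: Y → Y a and Y → b -
  Overlap: { 'b' }

Answer: Yes. S → b / S → b Y a on { 'b' }; Y → Y a / Y → b '-' on { 'b' }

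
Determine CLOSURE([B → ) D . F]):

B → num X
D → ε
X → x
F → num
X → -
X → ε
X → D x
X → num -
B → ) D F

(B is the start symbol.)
{ [B → ) D . F], [F → . num] }

To compute CLOSURE, for each item [A → α.Bβ] where B is a non-terminal, add [B → .γ] for all productions B → γ; repeat for the newly added items until nothing changes.

Start with: [B → ) D . F]
  [B → ) D . F] has the dot before F: add [F → . num]
No further items can be added.

CLOSURE = { [B → ) D . F], [F → . num] }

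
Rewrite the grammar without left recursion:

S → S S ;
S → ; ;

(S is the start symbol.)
S is directly left-recursive. The standard transformation for
  A → A α₁ | ... | A α_m | β₁ | ... | β_n
is
  A  → β₁ A' | ... | β_n A'
  A' → α₁ A' | ... | α_m A' | ε

S → ; ; becomes S → ; ; S'
S → S S ; becomes S' → S ; S'
Add S' → ε

Resulting grammar:
S → ; ; S'
S' → S ; S'
S' → ε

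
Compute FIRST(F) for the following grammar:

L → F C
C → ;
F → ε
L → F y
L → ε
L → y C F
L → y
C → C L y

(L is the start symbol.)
{ ε }

From F → ε:
  - ε-production, so ε ∈ FIRST(F)

Collecting: FIRST(F) = { ε }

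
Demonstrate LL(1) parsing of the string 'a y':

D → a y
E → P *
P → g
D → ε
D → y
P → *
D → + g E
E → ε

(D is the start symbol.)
Stack is shown with the top on the left.

Stack  Input  Action
--------------------
D $    a y $  output D → a y
a y $  a y $  match 'a'
y $    y $    match 'y'
$      $      accept

The string is accepted.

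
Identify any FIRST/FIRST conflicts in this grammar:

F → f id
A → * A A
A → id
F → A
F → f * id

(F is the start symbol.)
Yes. F → f id / F → f '*' id on { 'f' }

A FIRST/FIRST conflict occurs when two productions N → α and N → β for the same non-terminal have FIRST(α) ∩ FIRST(β) ≠ ∅ (with ε ∈ FIRST of a nullable right-hand side, so two nullable alternatives also conflict).

FIRST sets of the non-terminals at (or reachable through a nullable prefix from) the front of some alternative:
  FIRST(A) = { '*', 'id' }

Productions for F:
  F → f id: FIRST = { 'f' }
  F → A: FIRST = { '*', 'id' }
  F → f * id: FIRST = { 'f' }
Productions for A:
  A → * A A: FIRST = { '*' }
  A → id: FIRST = { 'id' }

Conflict for F: F → f id and F → f * id
  Overlap: { 'f' }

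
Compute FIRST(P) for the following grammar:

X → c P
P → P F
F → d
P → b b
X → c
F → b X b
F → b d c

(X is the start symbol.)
To compute FIRST(P), examine every production with P on the left-hand side, reading each right-hand side left to right until a non-nullable symbol is reached.

From P → P F:
  - P is the symbol being defined: contributes nothing new
    P is not nullable, so stop
From P → b b:
  - b is a terminal: add 'b' and stop

Collecting: FIRST(P) = { 'b' }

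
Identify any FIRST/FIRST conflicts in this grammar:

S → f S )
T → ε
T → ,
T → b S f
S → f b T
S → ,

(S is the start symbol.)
A FIRST/FIRST conflict occurs when two productions N → α and N → β for the same non-terminal have FIRST(α) ∩ FIRST(β) ≠ ∅ (with ε ∈ FIRST of a nullable right-hand side, so two nullable alternatives also conflict).

Productions for S:
  S → f S ): FIRST = { 'f' }
  S → f b T: FIRST = { 'f' }
  S → ,: FIRST = { ',' }
Productions for T:
  T → ε: FIRST = { ε }
  T → ,: FIRST = { ',' }
  T → b S f: FIRST = { 'b' }

Conflict for S: S → f S ) and S → f b T
  Overlap: { 'f' }

Answer: Yes. S → f S ')' / S → f b T on { 'f' }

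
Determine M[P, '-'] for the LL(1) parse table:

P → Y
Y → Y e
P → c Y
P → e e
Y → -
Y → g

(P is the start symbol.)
P → Y

To find M[P, '-'], we find productions for P where '-' is in the predict set (PREDICT(N → α) = (FIRST(α) \ {ε}) ∪ (FOLLOW(N) if α ⇒* ε)).

Relevant sets:
  FIRST(Y) = { '-', 'g' }

P → Y: PREDICT = { '-', 'g' }
  '-' is in predict set, so this production goes in M[P, '-']
P → c Y: PREDICT = { 'c' }
P → e e: PREDICT = { 'e' }

M[P, '-'] = P → Y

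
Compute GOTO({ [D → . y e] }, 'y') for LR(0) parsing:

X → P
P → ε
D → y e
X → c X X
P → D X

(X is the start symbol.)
GOTO(I, 'y') = CLOSURE({ [A → αX.β] : [A → α.Xβ] ∈ I, X = 'y' })

Items with dot before 'y', with the dot advanced:
  [D → . y e] → [D → y . e]
Closure adds nothing (no advanced item has the dot before a non-terminal).

GOTO = { [D → y . e] }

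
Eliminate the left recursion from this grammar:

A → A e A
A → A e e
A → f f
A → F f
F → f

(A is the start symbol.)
A → f f A'
A → F f A'
A' → e A A'
A' → e e A'
A' → ε
F → f

A is directly left-recursive. The standard transformation for
  A → A α₁ | ... | A α_m | β₁ | ... | β_n
is
  A  → β₁ A' | ... | β_n A'
  A' → α₁ A' | ... | α_m A' | ε

A → f f becomes A → f f A'
A → F f becomes A → F f A'
A → A e A becomes A' → e A A'
A → A e e becomes A' → e e A'
Add A' → ε

Productions for other non-terminals are unchanged:
  F → f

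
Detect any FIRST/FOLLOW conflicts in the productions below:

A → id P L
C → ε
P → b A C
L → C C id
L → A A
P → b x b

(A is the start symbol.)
Nullable non-terminals: C.
C has a nullable alternative but only one production, so nothing to check.

A, L, P have no nullable alternative, so no FIRST/FOLLOW check is needed there.

No FIRST/FOLLOW conflicts found.

Answer: No FIRST/FOLLOW conflicts.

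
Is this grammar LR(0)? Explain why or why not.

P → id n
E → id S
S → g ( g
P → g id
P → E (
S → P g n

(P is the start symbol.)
Yes, the grammar is LR(0)

Augment with P' → P and build the canonical LR(0) collection (I0 = CLOSURE({[P' → . P]}), then GOTO on every symbol after a dot until no new states appear). It has 15 states:
  I0: { [E → . id S], [P → . E (], [P → . g id], [P → . id n], [P' → . P] }  — shift
  I1: { [P → E . (] }  — shift
  I2: { [P' → P .] }  — accept
  I3: { [P → g . id] }  — shift
  I4: { [E → . id S], [E → id . S], [P → . E (], [P → . g id], [P → . id n], [P → id . n], [S → . P g n], [S → . g ( g] }  — shift
  I5: { [S → P . g n] }  — shift
  I6: { [E → id S .] }  — reduce
  I7: { [P → g . id], [S → g . ( g] }  — shift
  I8: { [P → id n .] }  — reduce
  I9: { [S → g ( . g] }  — shift
  I10: { [P → g id .] }  — reduce
  I11: { [S → g ( g .] }  — reduce
  I12: { [S → P g . n] }  — shift
  I13: { [S → P g n .] }  — reduce
  I14: { [P → E ( .] }  — reduce

Every state is either a pure shift/goto state or contains exactly one complete item and nothing to shift — no conflicts. The grammar is LR(0).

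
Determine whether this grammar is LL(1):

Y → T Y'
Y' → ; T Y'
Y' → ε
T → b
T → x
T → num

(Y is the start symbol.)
Yes, the grammar is LL(1).

A grammar is LL(1) if for each non-terminal N with multiple productions, the predict sets of those productions are pairwise disjoint, where PREDICT(N → α) = (FIRST(α) \ {ε}) ∪ (FOLLOW(N) if α ⇒* ε).

Relevant sets:
  FOLLOW(Y') = { $ }

For Y':
  PREDICT(Y' → ';' T Y') = { ';' }
  PREDICT(Y' → ε) = { $ }
For T:
  PREDICT(T → b) = { 'b' }
  PREDICT(T → x) = { 'x' }
  PREDICT(T → num) = { 'num' }
Y has a single production, so nothing to check there.

All predict sets are disjoint. The grammar IS LL(1).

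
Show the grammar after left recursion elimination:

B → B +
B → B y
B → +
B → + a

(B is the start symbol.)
B is directly left-recursive. The standard transformation for
  A → A α₁ | ... | A α_m | β₁ | ... | β_n
is
  A  → β₁ A' | ... | β_n A'
  A' → α₁ A' | ... | α_m A' | ε

B → + becomes B → + B'
B → + a becomes B → + a B'
B → B + becomes B' → + B'
B → B y becomes B' → y B'
Add B' → ε

Resulting grammar:
B → + B'
B → + a B'
B' → + B'
B' → y B'
B' → ε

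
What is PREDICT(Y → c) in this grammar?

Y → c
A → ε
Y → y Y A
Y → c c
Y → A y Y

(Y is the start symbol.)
{ 'c' }

PREDICT(Y → c) = (FIRST(RHS) \ {ε}) ∪ (FOLLOW(Y) if ε ∈ FIRST(RHS), i.e. RHS ⇒* ε)
FIRST(c) = { 'c' }
ε ∉ FIRST(c), so FOLLOW(Y) is not added.
PREDICT(Y → c) = { 'c' }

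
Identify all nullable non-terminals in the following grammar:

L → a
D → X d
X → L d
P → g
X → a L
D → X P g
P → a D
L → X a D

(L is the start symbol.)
There are no ε-productions, so no non-terminal can derive ε.
No non-terminals are nullable.

Answer: None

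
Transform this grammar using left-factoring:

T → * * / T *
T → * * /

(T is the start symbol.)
Left-factoring transforms A → αβ₁ | αβ₂ into A → αA' and A' → β₁ | β₂
(α is the longest common prefix among the alternatives). Repeat until
no nonterminal has two alternatives with a common prefix.

Round 1: T has alternatives sharing prefix '* * /'. Introduce T': T → * * / T'
  Add: T' → T *
  Add: T' → ε

No remaining common prefixes — done.

Resulting grammar:
T → * * / T'
T' → T *
T' → ε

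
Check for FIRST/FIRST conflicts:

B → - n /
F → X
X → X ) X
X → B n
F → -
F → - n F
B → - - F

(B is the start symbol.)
A FIRST/FIRST conflict occurs when two productions N → α and N → β for the same non-terminal have FIRST(α) ∩ FIRST(β) ≠ ∅ (with ε ∈ FIRST of a nullable right-hand side, so two nullable alternatives also conflict).

FIRST sets of the non-terminals at (or reachable through a nullable prefix from) the front of some alternative:
  FIRST(X) = { '-' }
  FIRST(B) = { '-' }

Productions for B:
  B → - n /: FIRST = { '-' }
  B → - - F: FIRST = { '-' }
Productions for F:
  F → X: FIRST = { '-' }
  F → -: FIRST = { '-' }
  F → - n F: FIRST = { '-' }
Productions for X:
  X → X ) X: FIRST = { '-' }
  X → B n: FIRST = { '-' }

Conflict for B: B → - n / and B → - - F
  Overlap: { '-' }
Conflict for F: F → X and F → -
  Overlap: { '-' }
Conflict for F: F → X and F → - n F
  Overlap: { '-' }
Conflict for F: F → - and F → - n F
  Overlap: { '-' }
Conflict for X: X → X ) X and X → B n
  Overlap: { '-' }

Answer: Yes. B → '-' n '/' / B → '-' '-' F on { '-' }; F → X / F → '-' on { '-' }; F → X / F → '-' n F on { '-' }; F → '-' / F → '-' n F on { '-' }; X → X ')' X / X → B n on { '-' }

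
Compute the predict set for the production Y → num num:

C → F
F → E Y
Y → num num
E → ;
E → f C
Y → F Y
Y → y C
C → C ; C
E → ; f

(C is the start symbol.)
{ 'num' }

PREDICT(Y → num num) = (FIRST(RHS) \ {ε}) ∪ (FOLLOW(Y) if ε ∈ FIRST(RHS), i.e. RHS ⇒* ε)
FIRST(num num) = { 'num' }
ε ∉ FIRST(num num), so FOLLOW(Y) is not added.
PREDICT(Y → num num) = { 'num' }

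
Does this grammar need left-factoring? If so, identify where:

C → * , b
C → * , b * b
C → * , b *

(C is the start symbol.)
Left-factoring is needed when two productions for the same non-terminal
share a common prefix on the right-hand side.

Productions for C:
  C → * , b
  C → * , b * b
  C → * , b *

Found common prefix '* , b' in productions for C

Answer: Yes, C has productions with common prefix '* , b'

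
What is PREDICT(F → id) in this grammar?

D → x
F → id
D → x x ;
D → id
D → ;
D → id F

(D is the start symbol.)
PREDICT(F → id) = (FIRST(RHS) \ {ε}) ∪ (FOLLOW(F) if ε ∈ FIRST(RHS), i.e. RHS ⇒* ε)
FIRST(id) = { 'id' }
ε ∉ FIRST(id), so FOLLOW(F) is not added.
PREDICT(F → id) = { 'id' }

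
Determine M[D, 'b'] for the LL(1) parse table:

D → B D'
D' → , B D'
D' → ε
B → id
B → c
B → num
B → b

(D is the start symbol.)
To find M[D, 'b'], we find productions for D where 'b' is in the predict set (PREDICT(N → α) = (FIRST(α) \ {ε}) ∪ (FOLLOW(N) if α ⇒* ε)).

Relevant sets:
  FIRST(B) = { 'b', 'c', 'id', 'num' }

D → B D': PREDICT = { 'b', 'c', 'id', 'num' }
  'b' is in predict set, so this production goes in M[D, 'b']

M[D, 'b'] = D → B D'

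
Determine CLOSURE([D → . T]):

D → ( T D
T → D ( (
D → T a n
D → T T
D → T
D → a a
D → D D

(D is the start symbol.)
Start with: [D → . T]
  [D → . T] has the dot before T: add [T → . D ( (]
  [T → . D ( (] has the dot before D: add [D → . ( T D], [D → . T a n], [D → . T T], [D → . a a], [D → . D D]
No further items can be added.

CLOSURE = { [D → . ( T D], [D → . D D], [D → . T T], [D → . T a n], [D → . T], [D → . a a], [T → . D ( (] }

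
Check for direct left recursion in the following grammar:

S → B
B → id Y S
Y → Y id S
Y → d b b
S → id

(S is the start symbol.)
Yes, Y is left-recursive

Direct left recursion occurs when N → N α for some non-terminal N (the right-hand side begins with the left-hand side itself).

S → B: starts with B
B → id Y S: starts with id
Y → Y id S: LEFT RECURSIVE (starts with Y)
Y → d b b: starts with d
S → id: starts with id

The grammar has direct left recursion on: Y.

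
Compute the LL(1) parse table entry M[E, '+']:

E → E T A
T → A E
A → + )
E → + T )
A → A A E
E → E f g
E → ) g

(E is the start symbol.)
E → E T A, E → + T ), E → E f g

To find M[E, '+'], we find productions for E where '+' is in the predict set (PREDICT(N → α) = (FIRST(α) \ {ε}) ∪ (FOLLOW(N) if α ⇒* ε)).

Relevant sets:
  FIRST(E) = { ')', '+' }

E → E T A: PREDICT = { ')', '+' }
  '+' is in predict set, so this production goes in M[E, '+']
E → + T ): PREDICT = { '+' }
  '+' is in predict set, so this production goes in M[E, '+']
E → E f g: PREDICT = { ')', '+' }
  '+' is in predict set, so this production goes in M[E, '+']
E → ) g: PREDICT = { ')' }

M[E, '+'] = E → E T A, E → + T ), E → E f g  (a multiply-defined cell — the grammar is not LL(1))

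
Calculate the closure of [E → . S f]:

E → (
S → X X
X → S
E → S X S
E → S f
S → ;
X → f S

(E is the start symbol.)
To compute CLOSURE, for each item [A → α.Bβ] where B is a non-terminal, add [B → .γ] for all productions B → γ; repeat for the newly added items until nothing changes.

Start with: [E → . S f]
  [E → . S f] has the dot before S: add [S → . X X], [S → . ;]
  [S → . X X] has the dot before X: add [X → . S], [X → . f S]
No further items can be added.

CLOSURE = { [E → . S f], [S → . ;], [S → . X X], [X → . S], [X → . f S] }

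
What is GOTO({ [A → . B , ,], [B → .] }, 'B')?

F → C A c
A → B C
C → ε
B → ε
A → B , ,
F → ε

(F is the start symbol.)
{ [A → B . , ,] }

GOTO(I, 'B') = CLOSURE({ [A → αX.β] : [A → α.Xβ] ∈ I, X = 'B' })

Items with dot before 'B', with the dot advanced:
  [A → . B , ,] → [A → B . , ,]
Closure adds nothing (no advanced item has the dot before a non-terminal).

GOTO = { [A → B . , ,] }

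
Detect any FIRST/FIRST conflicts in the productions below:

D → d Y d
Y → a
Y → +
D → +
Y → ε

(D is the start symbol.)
A FIRST/FIRST conflict occurs when two productions N → α and N → β for the same non-terminal have FIRST(α) ∩ FIRST(β) ≠ ∅ (with ε ∈ FIRST of a nullable right-hand side, so two nullable alternatives also conflict).

Productions for D:
  D → d Y d: FIRST = { 'd' }
  D → +: FIRST = { '+' }
Productions for Y:
  Y → a: FIRST = { 'a' }
  Y → +: FIRST = { '+' }
  Y → ε: FIRST = { ε }

All alternatives of each non-terminal have pairwise disjoint FIRST sets.

Answer: No FIRST/FIRST conflicts.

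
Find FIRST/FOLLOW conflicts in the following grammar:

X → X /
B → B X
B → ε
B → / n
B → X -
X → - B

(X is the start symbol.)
A FIRST/FOLLOW conflict occurs when a non-terminal N has a nullable alternative N → β (β ⇒* ε) and another alternative N → α with FIRST(α) ∩ FOLLOW(N) ≠ ∅: on such a lookahead the parser cannot decide between expanding α and letting N vanish via β.

Nullable non-terminals: B.
FIRST sets used below: FIRST(B) = { '-', '/', ε }, FIRST(X) = { '-' }

B: nullable alternative(s) B → ε; FOLLOW(B) = { $, '-', '/' }
  B → B X: FIRST \ {ε} = { '-', '/' } — overlaps FOLLOW(B) on { '-', '/' }: CONFLICT
  B → ε: FIRST \ {ε} = { } — this is the only nullable alternative, skip
  B → / n: FIRST \ {ε} = { '/' } — overlaps FOLLOW(B) on { '/' }: CONFLICT
  B → X -: FIRST \ {ε} = { '-' } — overlaps FOLLOW(B) on { '-' }: CONFLICT

X has no nullable alternative, so no FIRST/FOLLOW check is needed there.

So the grammar has 3 FIRST/FOLLOW conflicts (marked CONFLICT above).

Answer: Yes. B → B X with FOLLOW(B) on { '-', '/' }; B → '/' n with FOLLOW(B) on { '/' }; B → X '-' with FOLLOW(B) on { '-' }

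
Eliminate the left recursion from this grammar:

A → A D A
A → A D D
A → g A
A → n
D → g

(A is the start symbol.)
A is directly left-recursive. The standard transformation for
  A → A α₁ | ... | A α_m | β₁ | ... | β_n
is
  A  → β₁ A' | ... | β_n A'
  A' → α₁ A' | ... | α_m A' | ε

A → g A becomes A → g A A'
A → n becomes A → n A'
A → A D A becomes A' → D A A'
A → A D D becomes A' → D D A'
Add A' → ε

Productions for other non-terminals are unchanged:
  D → g

Resulting grammar:
A → g A A'
A → n A'
A' → D A A'
A' → D D A'
A' → ε
D → g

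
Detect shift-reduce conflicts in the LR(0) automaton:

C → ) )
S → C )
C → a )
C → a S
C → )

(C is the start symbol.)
A shift-reduce conflict occurs when an LR(0) state has both:
  - a complete (reduce) item [A → α .] (dot at the end), and
  - a shift item [B → β . c γ] (dot before a terminal).

Augment with C' → C and build the canonical LR(0) collection (I0 = CLOSURE({[C' → . C]}), then GOTO on every symbol after a dot until no new states appear). It has 9 states:
  I0: { [C → . ) )], [C → . )], [C → . a )], [C → . a S], [C' → . C] }  — shift
  I1: { [C → ) . )], [C → ) .] }  — shift, reduce
  I2: { [C' → C .] }  — accept
  I3: { [C → . ) )], [C → . )], [C → . a )], [C → . a S], [C → a . )], [C → a . S], [S → . C )] }  — shift
  I4: { [C → ) . )], [C → ) .], [C → a ) .] }  — shift, 2 reduces
  I5: { [S → C . )] }  — shift
  I6: { [C → a S .] }  — reduce
  I7: { [S → C ) .] }  — reduce
  I8: { [C → ) ) .] }  — reduce

I1 contains reduce item [C → ) .] and shift item [C → ) . )] — shift-reduce conflict.
I4 contains reduce items [C → ) .], [C → a ) .] and shift item [C → ) . )] — shift-reduce conflict.

Answer: Yes — I1: [C → ) .] vs [C → ) . )]; I4: [C → ) .] vs [C → ) . )]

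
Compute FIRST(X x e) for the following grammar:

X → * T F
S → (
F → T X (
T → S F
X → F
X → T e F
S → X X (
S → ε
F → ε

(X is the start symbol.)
FIRST sets of the non-terminals involved (from the grammar, by fixed-point iteration):
  FIRST(X) = { '(', '*', 'e', ε }

To compute FIRST(X x e), process the symbols left to right:
Symbol X is a non-terminal. Add FIRST(X) \ {ε} = { '(', '*', 'e' }
X is nullable (ε ∈ FIRST(X)), continue to the next symbol.
Symbol x is a terminal. Add 'x' and stop.
FIRST(X x e) = { '(', '*', 'e', 'x' }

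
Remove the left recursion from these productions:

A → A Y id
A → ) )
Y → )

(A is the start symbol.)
A → ) ) A'
A' → Y id A'
A' → ε
Y → )

A is directly left-recursive. The standard transformation for
  A → A α₁ | ... | A α_m | β₁ | ... | β_n
is
  A  → β₁ A' | ... | β_n A'
  A' → α₁ A' | ... | α_m A' | ε

A → ) ) becomes A → ) ) A'
A → A Y id becomes A' → Y id A'
Add A' → ε

Productions for other non-terminals are unchanged:
  Y → )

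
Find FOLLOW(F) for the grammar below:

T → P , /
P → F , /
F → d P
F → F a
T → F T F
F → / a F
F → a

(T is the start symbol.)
To compute FOLLOW(F), find every occurrence of F on a right-hand side N → α F β: add FIRST(β) \ {ε}, and if β is empty or nullable also add FOLLOW(N). Iterate to a fixed point.

In P → F , /: F is followed by ',' '/', add FIRST(',' '/') \ {ε} = { ',' }
In F → F a: F is followed by a, add FIRST(a) \ {ε} = { 'a' }
In T → F T F: F is followed by T F, add FIRST(T F) \ {ε} = { '/', 'a', 'd' }
In T → F T F: F is at the end, add FOLLOW(T)
In F → / a F: F is at the end; this adds FOLLOW(F) to itself — nothing new

The FOLLOW sets referred to above (computed the same way, to a fixed point):
  FOLLOW(T) = { $, '/', 'a', 'd' }

Taking the union: FOLLOW(F) = { $, ',', '/', 'a', 'd' }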